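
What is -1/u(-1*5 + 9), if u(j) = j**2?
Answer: -1/16 ≈ -0.062500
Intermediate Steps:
-1/u(-1*5 + 9) = -1/((-1*5 + 9)**2) = -1/((-5 + 9)**2) = -1/(4**2) = -1/16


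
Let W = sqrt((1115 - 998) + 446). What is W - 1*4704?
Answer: -4704 + sqrt(563) ≈ -4680.3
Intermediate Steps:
W = sqrt(563) (W = sqrt(117 + 446) = sqrt(563) ≈ 23.728)
W - 1*4704 = sqrt(563) - 1*4704 = sqrt(563) - 4704 = -4704 + sqrt(563)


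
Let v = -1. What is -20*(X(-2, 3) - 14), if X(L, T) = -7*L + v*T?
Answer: 60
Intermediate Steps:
X(L, T) = -T - 7*L (X(L, T) = -7*L - T = -T - 7*L)
-20*(X(-2, 3) - 14) = -20*((-1*3 - 7*(-2)) - 14) = -20*((-3 + 14) - 14) = -20*(11 - 14) = -20*(-3) = 60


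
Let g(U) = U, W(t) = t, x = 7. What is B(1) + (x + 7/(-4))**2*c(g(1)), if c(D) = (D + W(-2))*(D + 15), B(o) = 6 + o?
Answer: -434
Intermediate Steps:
c(D) = (-2 + D)*(15 + D) (c(D) = (D - 2)*(D + 15) = (-2 + D)*(15 + D))
B(1) + (x + 7/(-4))**2*c(g(1)) = (6 + 1) + (7 + 7/(-4))**2*(-30 + 1**2 + 13*1) = 7 + (7 + 7*(-1/4))**2*(-30 + 1 + 13) = 7 + (7 - 7/4)**2*(-16) = 7 + (21/4)**2*(-16) = 7 + (441/16)*(-16) = 7 - 441 = -434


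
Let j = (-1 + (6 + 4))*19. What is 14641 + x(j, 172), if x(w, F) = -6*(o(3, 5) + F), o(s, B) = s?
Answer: 13591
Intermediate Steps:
j = 171 (j = (-1 + 10)*19 = 9*19 = 171)
x(w, F) = -18 - 6*F (x(w, F) = -6*(3 + F) = -18 - 6*F)
14641 + x(j, 172) = 14641 + (-18 - 6*172) = 14641 + (-18 - 1032) = 14641 - 1050 = 13591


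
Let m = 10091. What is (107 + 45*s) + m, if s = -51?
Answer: 7903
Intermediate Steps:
(107 + 45*s) + m = (107 + 45*(-51)) + 10091 = (107 - 2295) + 10091 = -2188 + 10091 = 7903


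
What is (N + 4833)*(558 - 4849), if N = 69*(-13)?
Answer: -16889376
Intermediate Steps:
N = -897
(N + 4833)*(558 - 4849) = (-897 + 4833)*(558 - 4849) = 3936*(-4291) = -16889376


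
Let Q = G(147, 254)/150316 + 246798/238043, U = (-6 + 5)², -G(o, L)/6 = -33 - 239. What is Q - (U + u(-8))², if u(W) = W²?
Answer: -37785019071239/8945417897 ≈ -4224.0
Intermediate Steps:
G(o, L) = 1632 (G(o, L) = -6*(-33 - 239) = -6*(-272) = 1632)
U = 1 (U = (-1)² = 1)
Q = 9371543586/8945417897 (Q = 1632/150316 + 246798/238043 = 1632*(1/150316) + 246798*(1/238043) = 408/37579 + 246798/238043 = 9371543586/8945417897 ≈ 1.0476)
Q - (U + u(-8))² = 9371543586/8945417897 - (1 + (-8)²)² = 9371543586/8945417897 - (1 + 64)² = 9371543586/8945417897 - 1*65² = 9371543586/8945417897 - 1*4225 = 9371543586/8945417897 - 4225 = -37785019071239/8945417897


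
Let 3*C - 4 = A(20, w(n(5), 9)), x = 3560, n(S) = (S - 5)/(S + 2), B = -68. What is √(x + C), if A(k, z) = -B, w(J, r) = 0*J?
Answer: 16*√14 ≈ 59.867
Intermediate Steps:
n(S) = (-5 + S)/(2 + S)
w(J, r) = 0
A(k, z) = 68 (A(k, z) = -1*(-68) = 68)
C = 24 (C = 4/3 + (⅓)*68 = 4/3 + 68/3 = 24)
√(x + C) = √(3560 + 24) = √3584 = 16*√14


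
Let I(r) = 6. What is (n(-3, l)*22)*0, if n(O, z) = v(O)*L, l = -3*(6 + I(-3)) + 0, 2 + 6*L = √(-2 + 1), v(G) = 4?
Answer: 0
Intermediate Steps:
L = -⅓ + I/6 (L = -⅓ + √(-2 + 1)/6 = -⅓ + √(-1)/6 = -⅓ + I/6 ≈ -0.33333 + 0.16667*I)
l = -36 (l = -3*(6 + 6) + 0 = -3*12 + 0 = -36 + 0 = -36)
n(O, z) = -4/3 + 2*I/3 (n(O, z) = 4*(-⅓ + I/6) = -4/3 + 2*I/3)
(n(-3, l)*22)*0 = ((-4/3 + 2*I/3)*22)*0 = (-88/3 + 44*I/3)*0 = 0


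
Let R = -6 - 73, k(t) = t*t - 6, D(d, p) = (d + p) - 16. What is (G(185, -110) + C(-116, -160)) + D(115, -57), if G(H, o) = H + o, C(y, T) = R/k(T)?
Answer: 2994419/25594 ≈ 117.00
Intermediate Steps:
D(d, p) = -16 + d + p
k(t) = -6 + t² (k(t) = t² - 6 = -6 + t²)
R = -79
C(y, T) = -79/(-6 + T²)
(G(185, -110) + C(-116, -160)) + D(115, -57) = ((185 - 110) - 79/(-6 + (-160)²)) + (-16 + 115 - 57) = (75 - 79/(-6 + 25600)) + 42 = (75 - 79/25594) + 42 = 1919471/25594 + 42 = 2994419/25594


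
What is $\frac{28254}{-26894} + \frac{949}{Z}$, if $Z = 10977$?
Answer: $- \frac{8371228}{8682807} \approx -0.96412$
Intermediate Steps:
$\frac{28254}{-26894} + \frac{949}{Z} = \frac{28254}{-26894} + \frac{949}{10977} = 28254 \left(- \frac{1}{26894}\right) + 949 \cdot \frac{1}{10977} = - \frac{831}{791} + \frac{949}{10977} = - \frac{8371228}{8682807}$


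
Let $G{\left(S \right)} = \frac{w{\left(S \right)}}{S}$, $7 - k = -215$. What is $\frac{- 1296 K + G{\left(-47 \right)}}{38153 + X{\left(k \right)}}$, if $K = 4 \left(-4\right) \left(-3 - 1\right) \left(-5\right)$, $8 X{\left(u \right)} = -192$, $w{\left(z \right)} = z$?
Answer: $\frac{414721}{38129} \approx 10.877$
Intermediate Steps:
$k = 222$ ($k = 7 - -215 = 7 + 215 = 222$)
$X{\left(u \right)} = -24$ ($X{\left(u \right)} = \frac{1}{8} \left(-192\right) = -24$)
$K = -320$ ($K = - 16 \left(\left(-4\right) \left(-5\right)\right) = \left(-16\right) 20 = -320$)
$G{\left(S \right)} = 1$ ($G{\left(S \right)} = \frac{S}{S} = 1$)
$\frac{- 1296 K + G{\left(-47 \right)}}{38153 + X{\left(k \right)}} = \frac{\left(-1296\right) \left(-320\right) + 1}{38153 - 24} = \frac{414720 + 1}{38129} = 414721 \cdot \frac{1}{38129} = \frac{414721}{38129}$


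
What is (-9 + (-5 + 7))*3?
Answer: -21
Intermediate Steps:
(-9 + (-5 + 7))*3 = (-9 + 2)*3 = -7*3 = -21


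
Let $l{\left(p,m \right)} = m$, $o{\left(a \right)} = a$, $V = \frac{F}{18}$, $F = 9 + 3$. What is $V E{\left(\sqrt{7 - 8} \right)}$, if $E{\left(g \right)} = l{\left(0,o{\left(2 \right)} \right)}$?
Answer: $\frac{4}{3} \approx 1.3333$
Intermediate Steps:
$F = 12$
$V = \frac{2}{3}$ ($V = \frac{12}{18} = 12 \cdot \frac{1}{18} = \frac{2}{3} \approx 0.66667$)
$E{\left(g \right)} = 2$
$V E{\left(\sqrt{7 - 8} \right)} = \frac{2}{3} \cdot 2 = \frac{4}{3}$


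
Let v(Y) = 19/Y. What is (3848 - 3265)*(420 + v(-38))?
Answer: 489137/2 ≈ 2.4457e+5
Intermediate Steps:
(3848 - 3265)*(420 + v(-38)) = (3848 - 3265)*(420 + 19/(-38)) = 583*(420 + 19*(-1/38)) = 583*(420 - 1/2) = 583*(839/2) = 489137/2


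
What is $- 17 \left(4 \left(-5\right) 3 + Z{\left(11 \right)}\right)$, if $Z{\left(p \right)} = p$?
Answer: $833$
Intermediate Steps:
$- 17 \left(4 \left(-5\right) 3 + Z{\left(11 \right)}\right) = - 17 \left(4 \left(-5\right) 3 + 11\right) = - 17 \left(\left(-20\right) 3 + 11\right) = - 17 \left(-60 + 11\right) = \left(-17\right) \left(-49\right) = 833$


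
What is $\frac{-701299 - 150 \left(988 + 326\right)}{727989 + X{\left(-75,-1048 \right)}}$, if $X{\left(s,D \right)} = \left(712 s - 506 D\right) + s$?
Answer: $- \frac{898399}{1204802} \approx -0.74568$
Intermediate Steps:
$X{\left(s,D \right)} = - 506 D + 713 s$ ($X{\left(s,D \right)} = \left(- 506 D + 712 s\right) + s = - 506 D + 713 s$)
$\frac{-701299 - 150 \left(988 + 326\right)}{727989 + X{\left(-75,-1048 \right)}} = \frac{-701299 - 150 \left(988 + 326\right)}{727989 + \left(\left(-506\right) \left(-1048\right) + 713 \left(-75\right)\right)} = \frac{-701299 - 197100}{727989 + \left(530288 - 53475\right)} = \frac{-701299 - 197100}{727989 + 476813} = - \frac{898399}{1204802}$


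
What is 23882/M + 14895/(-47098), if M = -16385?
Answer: -1368849011/771700730 ≈ -1.7738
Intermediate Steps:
23882/M + 14895/(-47098) = 23882/(-16385) + 14895/(-47098) = 23882*(-1/16385) + 14895*(-1/47098) = -23882/16385 - 14895/47098 = -1368849011/771700730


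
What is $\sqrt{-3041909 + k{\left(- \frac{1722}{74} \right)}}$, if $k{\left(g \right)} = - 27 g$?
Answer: $\frac{i \sqrt{4163513282}}{37} \approx 1743.9 i$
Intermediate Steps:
$\sqrt{-3041909 + k{\left(- \frac{1722}{74} \right)}} = \sqrt{-3041909 - 27 \left(- \frac{1722}{74}\right)} = \sqrt{-3041909 - 27 \left(\left(-1722\right) \frac{1}{74}\right)} = \sqrt{-3041909 - - \frac{23247}{37}} = \sqrt{-3041909 + \frac{23247}{37}} = \sqrt{- \frac{112527386}{37}} = \frac{i \sqrt{4163513282}}{37}$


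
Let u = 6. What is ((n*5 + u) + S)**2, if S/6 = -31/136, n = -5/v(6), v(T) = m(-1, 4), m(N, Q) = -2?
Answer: 1357225/4624 ≈ 293.52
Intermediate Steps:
v(T) = -2
n = 5/2 (n = -5/(-2) = -5*(-1/2) = 5/2 ≈ 2.5000)
S = -93/68 (S = 6*(-31/136) = -93/68 ≈ -1.3676)
((n*5 + u) + S)**2 = (((5/2)*5 + 6) - 93/68)**2 = ((25/2 + 6) - 93/68)**2 = (37/2 - 93/68)**2 = (1165/68)**2 = 1357225/4624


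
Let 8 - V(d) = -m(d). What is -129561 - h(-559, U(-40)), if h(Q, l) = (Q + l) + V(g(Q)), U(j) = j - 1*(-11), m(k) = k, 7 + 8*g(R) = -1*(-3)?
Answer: -257961/2 ≈ -1.2898e+5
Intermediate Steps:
g(R) = -½ (g(R) = -7/8 + (-1*(-3))/8 = -7/8 + (⅛)*3 = -7/8 + 3/8 = -½)
V(d) = 8 + d (V(d) = 8 - (-1)*d = 8 + d)
U(j) = 11 + j (U(j) = j + 11 = 11 + j)
h(Q, l) = 15/2 + Q + l (h(Q, l) = (Q + l) + (8 - ½) = (Q + l) + 15/2 = 15/2 + Q + l)
-129561 - h(-559, U(-40)) = -129561 - (15/2 - 559 + (11 - 40)) = -129561 - (15/2 - 559 - 29) = -129561 - 1*(-1161/2) = -129561 + 1161/2 = -257961/2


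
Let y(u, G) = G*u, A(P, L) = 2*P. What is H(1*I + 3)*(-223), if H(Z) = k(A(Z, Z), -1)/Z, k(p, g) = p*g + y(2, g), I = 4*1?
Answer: 3568/7 ≈ 509.71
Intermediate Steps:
I = 4
k(p, g) = 2*g + g*p (k(p, g) = p*g + g*2 = g*p + 2*g = 2*g + g*p)
H(Z) = (-2 - 2*Z)/Z (H(Z) = (-(2 + 2*Z))/Z = (-2 - 2*Z)/Z)
H(1*I + 3)*(-223) = (-2 - 2/(1*4 + 3))*(-223) = (-2 - 2/(4 + 3))*(-223) = (-2 - 2/7)*(-223) = -16/7*(-223) = 3568/7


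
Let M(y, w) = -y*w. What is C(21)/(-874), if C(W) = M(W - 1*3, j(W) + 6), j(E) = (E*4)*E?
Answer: 15930/437 ≈ 36.453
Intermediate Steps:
j(E) = 4*E**2 (j(E) = (4*E)*E = 4*E**2)
M(y, w) = -w*y
C(W) = -(-3 + W)*(6 + 4*W**2) (C(W) = -(4*W**2 + 6)*(W - 1*3) = -(6 + 4*W**2)*(W - 3) = -(6 + 4*W**2)*(-3 + W) = -(-3 + W)*(6 + 4*W**2))
C(21)/(-874) = -2*(-3 + 21)*(3 + 2*21**2)/(-874) = -2*18*(3 + 2*441)*(-1/874) = -2*18*(3 + 882)*(-1/874) = -2*18*885*(-1/874) = -31860*(-1/874) = 15930/437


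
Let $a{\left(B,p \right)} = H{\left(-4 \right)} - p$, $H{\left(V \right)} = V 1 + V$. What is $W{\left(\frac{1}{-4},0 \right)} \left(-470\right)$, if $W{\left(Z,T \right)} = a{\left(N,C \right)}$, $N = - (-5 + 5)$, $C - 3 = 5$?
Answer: $7520$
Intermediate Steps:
$H{\left(V \right)} = 2 V$ ($H{\left(V \right)} = V + V = 2 V$)
$C = 8$ ($C = 3 + 5 = 8$)
$N = 0$ ($N = \left(-1\right) 0 = 0$)
$a{\left(B,p \right)} = -8 - p$ ($a{\left(B,p \right)} = 2 \left(-4\right) - p = -8 - p$)
$W{\left(Z,T \right)} = -16$ ($W{\left(Z,T \right)} = -8 - 8 = -16$)
$W{\left(\frac{1}{-4},0 \right)} \left(-470\right) = \left(-16\right) \left(-470\right) = 7520$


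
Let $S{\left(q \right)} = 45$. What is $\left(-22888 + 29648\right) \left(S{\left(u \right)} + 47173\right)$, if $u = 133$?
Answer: $319193680$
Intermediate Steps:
$\left(-22888 + 29648\right) \left(S{\left(u \right)} + 47173\right) = \left(-22888 + 29648\right) \left(45 + 47173\right) = 6760 \cdot 47218 = 319193680$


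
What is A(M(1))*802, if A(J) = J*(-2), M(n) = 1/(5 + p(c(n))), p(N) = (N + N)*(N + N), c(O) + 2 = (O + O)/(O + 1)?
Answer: -1604/9 ≈ -178.22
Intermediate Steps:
c(O) = -2 + 2*O/(1 + O) (c(O) = -2 + (O + O)/(O + 1) = -2 + (2*O)/(1 + O) = -2 + 2*O/(1 + O))
p(N) = 4*N**2 (p(N) = (2*N)*(2*N) = 4*N**2)
M(n) = 1/(5 + 16/(1 + n)**2) (M(n) = 1/(5 + 4*(-2/(1 + n))**2) = 1/(5 + 4*(4/(1 + n)**2)) = 1/(5 + 16/(1 + n)**2))
A(J) = -2*J
A(M(1))*802 = -2*(1 + 1)**2/(16 + 5*(1 + 1)**2)*802 = -2*2**2/(16 + 5*2**2)*802 = -8/(16 + 5*4)*802 = -8/(16 + 20)*802 = -8/36*802 = -2*1/9*802 = -2/9*802 = -1604/9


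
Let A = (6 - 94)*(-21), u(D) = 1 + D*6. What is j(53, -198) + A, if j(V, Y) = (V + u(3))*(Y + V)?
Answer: -8592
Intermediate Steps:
u(D) = 1 + 6*D
A = 1848 (A = -88*(-21) = 1848)
j(V, Y) = (19 + V)*(V + Y) (j(V, Y) = (V + (1 + 6*3))*(Y + V) = (V + (1 + 18))*(V + Y) = (V + 19)*(V + Y) = (19 + V)*(V + Y))
j(53, -198) + A = (53² + 19*53 + 19*(-198) + 53*(-198)) + 1848 = (2809 + 1007 - 3762 - 10494) + 1848 = -10440 + 1848 = -8592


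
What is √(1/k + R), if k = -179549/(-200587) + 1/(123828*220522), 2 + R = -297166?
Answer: 6*I*√198429140630812297546415612709338946/4902908313085171 ≈ 545.13*I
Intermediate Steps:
R = -297168 (R = -2 - 297166 = -297168)
k = 4902908313085171/5477388733752792 (k = -179549*(-1/200587) + (1/123828)*(1/220522) = 179549/200587 + 1/27306798216 = 4902908313085171/5477388733752792 ≈ 0.89512)
√(1/k + R) = √(1/(4902908313085171/5477388733752792) - 297168) = √(5477388733752792/4902908313085171 - 297168) = √(-1456981980194160342936/4902908313085171) = 6*I*√198429140630812297546415612709338946/4902908313085171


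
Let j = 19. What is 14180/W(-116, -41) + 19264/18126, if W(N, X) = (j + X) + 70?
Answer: 10747973/36252 ≈ 296.48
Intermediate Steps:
W(N, X) = 89 + X (W(N, X) = (19 + X) + 70 = 89 + X)
14180/W(-116, -41) + 19264/18126 = 14180/(89 - 41) + 19264/18126 = 14180/48 + 19264*(1/18126) = 14180*(1/48) + 9632/9063 = 3545/12 + 9632/9063 = 10747973/36252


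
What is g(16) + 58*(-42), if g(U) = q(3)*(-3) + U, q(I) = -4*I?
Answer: -2384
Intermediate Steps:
g(U) = 36 + U (g(U) = -4*3*(-3) + U = -12*(-3) + U = 36 + U)
g(16) + 58*(-42) = (36 + 16) + 58*(-42) = 52 - 2436 = -2384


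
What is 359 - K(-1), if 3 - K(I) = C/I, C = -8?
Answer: 364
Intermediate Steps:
K(I) = 3 + 8/I (K(I) = 3 - (-8)/I = 3 + 8/I)
359 - K(-1) = 359 - (3 + 8/(-1)) = 359 - (3 + 8*(-1)) = 359 - (3 - 8) = 359 - 1*(-5) = 359 + 5 = 364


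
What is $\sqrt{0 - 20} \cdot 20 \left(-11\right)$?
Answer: $- 440 i \sqrt{5} \approx - 983.87 i$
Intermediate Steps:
$\sqrt{0 - 20} \cdot 20 \left(-11\right) = \sqrt{-20} \cdot 20 \left(-11\right) = 2 i \sqrt{5} \cdot 20 \left(-11\right) = 40 i \sqrt{5} \left(-11\right) = - 440 i \sqrt{5}$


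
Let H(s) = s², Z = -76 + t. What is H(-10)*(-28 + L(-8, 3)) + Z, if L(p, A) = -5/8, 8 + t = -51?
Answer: -5995/2 ≈ -2997.5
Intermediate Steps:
t = -59 (t = -8 - 51 = -59)
L(p, A) = -5/8 (L(p, A) = -5*⅛ = -5/8)
Z = -135 (Z = -76 - 59 = -135)
H(-10)*(-28 + L(-8, 3)) + Z = (-10)²*(-28 - 5/8) - 135 = 100*(-229/8) - 135 = -5725/2 - 135 = -5995/2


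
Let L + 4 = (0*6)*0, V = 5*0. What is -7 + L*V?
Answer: -7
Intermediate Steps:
V = 0
L = -4 (L = -4 + (0*6)*0 = -4 + 0*0 = -4 + 0 = -4)
-7 + L*V = -7 - 4*0 = -7 + 0 = -7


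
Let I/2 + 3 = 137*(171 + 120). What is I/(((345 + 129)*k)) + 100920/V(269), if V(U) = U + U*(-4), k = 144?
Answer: -47389271/382518 ≈ -123.89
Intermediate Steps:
V(U) = -3*U (V(U) = U - 4*U = -3*U)
I = 79728 (I = -6 + 2*(137*(171 + 120)) = -6 + 2*(137*291) = -6 + 2*39867 = -6 + 79734 = 79728)
I/(((345 + 129)*k)) + 100920/V(269) = 79728/(((345 + 129)*144)) + 100920/((-3*269)) = 79728/((474*144)) + 100920/(-807) = 79728/68256 + 100920*(-1/807) = 79728*(1/68256) - 33640/269 = 1661/1422 - 33640/269 = -47389271/382518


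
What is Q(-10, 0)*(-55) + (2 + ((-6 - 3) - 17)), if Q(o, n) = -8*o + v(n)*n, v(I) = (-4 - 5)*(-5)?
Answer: -4424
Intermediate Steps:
v(I) = 45 (v(I) = -9*(-5) = 45)
Q(o, n) = -8*o + 45*n
Q(-10, 0)*(-55) + (2 + ((-6 - 3) - 17)) = (-8*(-10) + 45*0)*(-55) + (2 + ((-6 - 3) - 17)) = (80 + 0)*(-55) + (2 + (-9 - 17)) = 80*(-55) + (2 - 26) = -4400 - 24 = -4424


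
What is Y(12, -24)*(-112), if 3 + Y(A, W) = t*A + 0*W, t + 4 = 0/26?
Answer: 5712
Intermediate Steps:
t = -4 (t = -4 + 0/26 = -4 + 0*(1/26) = -4 + 0 = -4)
Y(A, W) = -3 - 4*A (Y(A, W) = -3 + (-4*A + 0*W) = -3 + (-4*A + 0) = -3 - 4*A)
Y(12, -24)*(-112) = (-3 - 4*12)*(-112) = (-3 - 48)*(-112) = -51*(-112) = 5712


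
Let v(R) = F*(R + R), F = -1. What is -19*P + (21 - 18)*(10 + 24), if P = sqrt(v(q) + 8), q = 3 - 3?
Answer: 102 - 38*sqrt(2) ≈ 48.260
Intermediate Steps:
q = 0
v(R) = -2*R (v(R) = -(R + R) = -2*R)
P = 2*sqrt(2) (P = sqrt(-2*0 + 8) = sqrt(0 + 8) = sqrt(8) = 2*sqrt(2) ≈ 2.8284)
-19*P + (21 - 18)*(10 + 24) = -38*sqrt(2) + (21 - 18)*(10 + 24) = -38*sqrt(2) + 3*34 = -38*sqrt(2) + 102 = 102 - 38*sqrt(2)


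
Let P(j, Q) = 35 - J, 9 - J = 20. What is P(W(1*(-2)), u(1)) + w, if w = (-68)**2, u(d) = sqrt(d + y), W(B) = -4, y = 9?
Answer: 4670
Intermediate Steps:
J = -11 (J = 9 - 1*20 = 9 - 20 = -11)
u(d) = sqrt(9 + d) (u(d) = sqrt(d + 9) = sqrt(9 + d))
P(j, Q) = 46 (P(j, Q) = 35 - 1*(-11) = 35 + 11 = 46)
w = 4624
P(W(1*(-2)), u(1)) + w = 46 + 4624 = 4670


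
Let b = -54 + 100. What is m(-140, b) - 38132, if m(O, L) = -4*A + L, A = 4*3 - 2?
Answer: -38126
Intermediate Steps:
A = 10 (A = 12 - 2 = 10)
b = 46
m(O, L) = -40 + L (m(O, L) = -4*10 + L = -40 + L)
m(-140, b) - 38132 = (-40 + 46) - 38132 = 6 - 38132 = -38126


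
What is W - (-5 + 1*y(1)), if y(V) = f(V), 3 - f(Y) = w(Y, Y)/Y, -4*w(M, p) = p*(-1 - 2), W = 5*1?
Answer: 31/4 ≈ 7.7500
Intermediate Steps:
W = 5
w(M, p) = 3*p/4 (w(M, p) = -p*(-1 - 2)/4 = -p*(-3)/4 = -(-3)*p/4 = 3*p/4)
f(Y) = 9/4 (f(Y) = 3 - 3*Y/4/Y = 3 - 1*3/4 = 3 - 3/4 = 9/4)
y(V) = 9/4
W - (-5 + 1*y(1)) = 5 - (-5 + 1*(9/4)) = 5 - (-5 + 9/4) = 5 - 1*(-11/4) = 5 + 11/4 = 31/4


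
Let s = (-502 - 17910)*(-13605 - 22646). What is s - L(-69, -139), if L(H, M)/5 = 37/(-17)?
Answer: 11346708189/17 ≈ 6.6745e+8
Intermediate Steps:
L(H, M) = -185/17 (L(H, M) = 5*(37/(-17)) = 5*(37*(-1/17)) = 5*(-37/17) = -185/17)
s = 667453412 (s = -18412*(-36251) = 667453412)
s - L(-69, -139) = 667453412 - 1*(-185/17) = 667453412 + 185/17 = 11346708189/17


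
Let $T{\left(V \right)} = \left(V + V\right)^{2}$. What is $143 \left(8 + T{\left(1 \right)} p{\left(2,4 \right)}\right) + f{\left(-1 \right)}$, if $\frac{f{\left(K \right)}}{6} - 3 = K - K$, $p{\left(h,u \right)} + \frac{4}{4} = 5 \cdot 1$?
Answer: $3450$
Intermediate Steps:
$p{\left(h,u \right)} = 4$ ($p{\left(h,u \right)} = -1 + 5 \cdot 1 = -1 + 5 = 4$)
$T{\left(V \right)} = 4 V^{2}$ ($T{\left(V \right)} = \left(2 V\right)^{2} = 4 V^{2}$)
$f{\left(K \right)} = 18$ ($f{\left(K \right)} = 18 + 6 \left(K - K\right) = 18 + 6 \cdot 0 = 18 + 0 = 18$)
$143 \left(8 + T{\left(1 \right)} p{\left(2,4 \right)}\right) + f{\left(-1 \right)} = 143 \left(8 + 4 \cdot 1^{2} \cdot 4\right) + 18 = 143 \left(8 + 4 \cdot 1 \cdot 4\right) + 18 = 143 \left(8 + 4 \cdot 4\right) + 18 = 143 \left(8 + 16\right) + 18 = 143 \cdot 24 + 18 = 3432 + 18 = 3450$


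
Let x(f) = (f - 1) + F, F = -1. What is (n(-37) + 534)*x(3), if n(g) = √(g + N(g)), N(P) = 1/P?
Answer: 534 + I*√50690/37 ≈ 534.0 + 6.085*I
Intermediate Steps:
n(g) = √(g + 1/g)
x(f) = -2 + f (x(f) = (f - 1) - 1 = (-1 + f) - 1 = -2 + f)
(n(-37) + 534)*x(3) = (√(-37 + 1/(-37)) + 534)*(-2 + 3) = (√(-37 - 1/37) + 534)*1 = (√(-1370/37) + 534)*1 = (I*√50690/37 + 534)*1 = (534 + I*√50690/37)*1 = 534 + I*√50690/37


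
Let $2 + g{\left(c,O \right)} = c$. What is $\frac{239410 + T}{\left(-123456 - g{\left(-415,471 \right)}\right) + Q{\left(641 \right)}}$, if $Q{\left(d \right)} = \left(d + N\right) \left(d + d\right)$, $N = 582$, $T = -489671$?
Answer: $- \frac{250261}{1444847} \approx -0.17321$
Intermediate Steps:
$g{\left(c,O \right)} = -2 + c$
$Q{\left(d \right)} = 2 d \left(582 + d\right)$ ($Q{\left(d \right)} = \left(d + 582\right) \left(d + d\right) = \left(582 + d\right) 2 d = 2 d \left(582 + d\right)$)
$\frac{239410 + T}{\left(-123456 - g{\left(-415,471 \right)}\right) + Q{\left(641 \right)}} = \frac{239410 - 489671}{\left(-123456 - \left(-2 - 415\right)\right) + 2 \cdot 641 \left(582 + 641\right)} = - \frac{250261}{\left(-123456 - -417\right) + 2 \cdot 641 \cdot 1223} = - \frac{250261}{\left(-123456 + 417\right) + 1567886} = - \frac{250261}{-123039 + 1567886} = - \frac{250261}{1444847}$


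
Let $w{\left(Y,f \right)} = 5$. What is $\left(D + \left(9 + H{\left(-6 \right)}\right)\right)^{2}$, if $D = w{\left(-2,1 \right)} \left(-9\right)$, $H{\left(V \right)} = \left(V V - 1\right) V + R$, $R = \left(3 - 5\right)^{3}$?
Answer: $64516$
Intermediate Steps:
$R = -8$ ($R = \left(-2\right)^{3} = -8$)
$H{\left(V \right)} = -8 + V \left(-1 + V^{2}\right)$ ($H{\left(V \right)} = \left(V V - 1\right) V - 8 = \left(V^{2} - 1\right) V - 8 = \left(-1 + V^{2}\right) V - 8 = V \left(-1 + V^{2}\right) - 8 = -8 + V \left(-1 + V^{2}\right)$)
$D = -45$ ($D = 5 \left(-9\right) = -45$)
$\left(D + \left(9 + H{\left(-6 \right)}\right)\right)^{2} = \left(-45 + \left(9 - \left(2 + 216\right)\right)\right)^{2} = \left(-45 + \left(9 - 218\right)\right)^{2} = \left(-45 - 209\right)^{2} = \left(-254\right)^{2} = 64516$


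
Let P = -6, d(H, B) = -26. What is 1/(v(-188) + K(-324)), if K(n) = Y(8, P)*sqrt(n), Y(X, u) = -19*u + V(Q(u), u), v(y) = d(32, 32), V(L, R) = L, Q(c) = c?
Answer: -13/1889906 - 486*I/944953 ≈ -6.8786e-6 - 0.00051431*I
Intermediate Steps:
v(y) = -26
Y(X, u) = -18*u (Y(X, u) = -19*u + u = -18*u)
K(n) = 108*sqrt(n) (K(n) = (-18*(-6))*sqrt(n) = 108*sqrt(n))
1/(v(-188) + K(-324)) = 1/(-26 + 108*sqrt(-324)) = 1/(-26 + 108*(18*I)) = 1/(-26 + 1944*I) = (-26 - 1944*I)/3779812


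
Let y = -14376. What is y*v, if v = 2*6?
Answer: -172512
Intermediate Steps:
v = 12
y*v = -14376*12 = -172512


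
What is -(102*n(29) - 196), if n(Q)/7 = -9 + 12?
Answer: -1946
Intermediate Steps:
n(Q) = 21 (n(Q) = 7*(-9 + 12) = 7*3 = 21)
-(102*n(29) - 196) = -(102*21 - 196) = -(2142 - 196) = -1*1946 = -1946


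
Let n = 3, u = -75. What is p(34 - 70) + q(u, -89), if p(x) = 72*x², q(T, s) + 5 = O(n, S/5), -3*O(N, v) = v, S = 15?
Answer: 93306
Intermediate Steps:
O(N, v) = -v/3
q(T, s) = -6 (q(T, s) = -5 - 5/5 = -5 - ⅓*3 = -5 - 1 = -6)
p(34 - 70) + q(u, -89) = 72*(34 - 70)² - 6 = 72*(-36)² - 6 = 72*1296 - 6 = 93312 - 6 = 93306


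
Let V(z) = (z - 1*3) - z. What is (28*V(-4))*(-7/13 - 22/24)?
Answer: 1589/13 ≈ 122.23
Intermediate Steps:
V(z) = -3 (V(z) = (z - 3) - z = (-3 + z) - z = -3)
(28*V(-4))*(-7/13 - 22/24) = (28*(-3))*(-7/13 - 22/24) = -84*(-7*1/13 - 22*1/24) = -84*(-7/13 - 11/12) = -84*(-227/156) = 1589/13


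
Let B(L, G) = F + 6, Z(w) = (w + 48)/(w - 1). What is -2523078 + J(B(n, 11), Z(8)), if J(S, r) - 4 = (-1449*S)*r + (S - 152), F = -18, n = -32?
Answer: -2384134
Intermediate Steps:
Z(w) = (48 + w)/(-1 + w)
B(L, G) = -12 (B(L, G) = -18 + 6 = -12)
J(S, r) = -148 + S - 1449*S*r (J(S, r) = 4 + ((-1449*S)*r + (S - 152)) = 4 + (-1449*S*r + (-152 + S)) = 4 + (-152 + S - 1449*S*r) = -148 + S - 1449*S*r)
-2523078 + J(B(n, 11), Z(8)) = -2523078 + (-148 - 12 - 1449*(-12)*(48 + 8)/(-1 + 8)) = -2523078 + (-148 - 12 - 1449*(-12)*56/7) = -2523078 + (-148 - 12 - 1449*(-12)*(⅐)*56) = -2523078 + (-148 - 12 - 1449*(-12)*8) = -2523078 + (-148 - 12 + 139104) = -2523078 + 138944 = -2384134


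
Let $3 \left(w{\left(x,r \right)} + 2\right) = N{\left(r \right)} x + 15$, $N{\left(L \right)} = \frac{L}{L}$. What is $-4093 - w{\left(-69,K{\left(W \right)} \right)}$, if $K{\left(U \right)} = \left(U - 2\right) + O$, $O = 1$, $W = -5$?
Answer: $-4073$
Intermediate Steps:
$N{\left(L \right)} = 1$
$K{\left(U \right)} = -1 + U$ ($K{\left(U \right)} = \left(U - 2\right) + 1 = \left(-2 + U\right) + 1 = -1 + U$)
$w{\left(x,r \right)} = 3 + \frac{x}{3}$ ($w{\left(x,r \right)} = -2 + \frac{1 x + 15}{3} = -2 + \frac{x + 15}{3} = -2 + \frac{15 + x}{3} = -2 + \left(5 + \frac{x}{3}\right) = 3 + \frac{x}{3}$)
$-4093 - w{\left(-69,K{\left(W \right)} \right)} = -4093 - \left(3 + \frac{1}{3} \left(-69\right)\right) = -4093 - \left(3 - 23\right) = -4093 - -20 = -4093 + 20 = -4073$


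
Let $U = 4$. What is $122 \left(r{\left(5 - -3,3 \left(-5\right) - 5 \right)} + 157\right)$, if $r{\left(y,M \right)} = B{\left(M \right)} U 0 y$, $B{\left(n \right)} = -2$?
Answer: $19154$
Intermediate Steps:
$r{\left(y,M \right)} = 0$ ($r{\left(y,M \right)} = \left(-2\right) 4 \cdot 0 y = \left(-8\right) 0 = 0$)
$122 \left(r{\left(5 - -3,3 \left(-5\right) - 5 \right)} + 157\right) = 122 \left(0 + 157\right) = 122 \cdot 157 = 19154$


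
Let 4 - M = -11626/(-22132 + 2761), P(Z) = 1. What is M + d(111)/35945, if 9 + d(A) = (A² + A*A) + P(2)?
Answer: 2844451024/696290595 ≈ 4.0852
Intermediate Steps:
M = 65858/19371 (M = 4 - (-11626)/(-22132 + 2761) = 4 - (-11626)/(-19371) = 4 - (-11626)*(-1)/19371 = 4 - 1*11626/19371 = 4 - 11626/19371 = 65858/19371 ≈ 3.3998)
d(A) = -8 + 2*A² (d(A) = -9 + ((A² + A*A) + 1) = -9 + ((A² + A²) + 1) = -9 + (2*A² + 1) = -9 + (1 + 2*A²) = -8 + 2*A²)
M + d(111)/35945 = 65858/19371 + (-8 + 2*111²)/35945 = 65858/19371 + (-8 + 2*12321)*(1/35945) = 65858/19371 + (-8 + 24642)*(1/35945) = 65858/19371 + 24634*(1/35945) = 65858/19371 + 24634/35945 = 2844451024/696290595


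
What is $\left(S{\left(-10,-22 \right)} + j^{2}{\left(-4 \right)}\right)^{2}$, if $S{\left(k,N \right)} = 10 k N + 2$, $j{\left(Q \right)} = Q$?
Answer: $4919524$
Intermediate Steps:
$S{\left(k,N \right)} = 2 + 10 N k$ ($S{\left(k,N \right)} = 10 N k + 2 = 2 + 10 N k$)
$\left(S{\left(-10,-22 \right)} + j^{2}{\left(-4 \right)}\right)^{2} = \left(\left(2 + 10 \left(-22\right) \left(-10\right)\right) + \left(-4\right)^{2}\right)^{2} = \left(\left(2 + 2200\right) + 16\right)^{2} = \left(2202 + 16\right)^{2} = 2218^{2} = 4919524$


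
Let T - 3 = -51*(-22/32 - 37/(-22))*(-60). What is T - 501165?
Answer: -21917253/44 ≈ -4.9812e+5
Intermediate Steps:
T = 134007/44 (T = 3 - 51*(-22/32 - 37/(-22))*(-60) = 3 - 51*(-22*1/32 - 37*(-1/22))*(-60) = 3 - 51*(-11/16 + 37/22)*(-60) = 3 - 51*175/176*(-60) = 3 - 8925/176*(-60) = 3 + 133875/44 = 134007/44 ≈ 3045.6)
T - 501165 = 134007/44 - 501165 = -21917253/44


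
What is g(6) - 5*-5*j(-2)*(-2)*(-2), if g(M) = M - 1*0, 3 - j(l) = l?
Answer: 506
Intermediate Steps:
j(l) = 3 - l
g(M) = M (g(M) = M + 0 = M)
g(6) - 5*-5*j(-2)*(-2)*(-2) = 6 - 5*-5*(3 - 1*(-2))*(-2)*(-2) = 6 - 5*-5*(3 + 2)*(-2)*(-2) = 6 - 5*-5*5*(-2)*(-2) = 6 - 5*(-25*(-2))*(-2) = 6 - 250*(-2) = 6 - 5*(-100) = 6 + 500 = 506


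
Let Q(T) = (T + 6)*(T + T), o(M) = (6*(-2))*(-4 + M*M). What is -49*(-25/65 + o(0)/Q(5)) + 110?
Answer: 76837/715 ≈ 107.46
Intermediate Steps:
o(M) = 48 - 12*M**2 (o(M) = -12*(-4 + M**2) = 48 - 12*M**2)
Q(T) = 2*T*(6 + T) (Q(T) = (6 + T)*(2*T) = 2*T*(6 + T))
-49*(-25/65 + o(0)/Q(5)) + 110 = -49*(-25/65 + (48 - 12*0**2)/((2*5*(6 + 5)))) + 110 = -49*(-25*1/65 + (48 - 12*0)/((2*5*11))) + 110 = -49*(-5/13 + (48 + 0)/110) + 110 = -49*(-5/13 + 48*(1/110)) + 110 = -49*(-5/13 + 24/55) + 110 = -49*37/715 + 110 = -1813/715 + 110 = 76837/715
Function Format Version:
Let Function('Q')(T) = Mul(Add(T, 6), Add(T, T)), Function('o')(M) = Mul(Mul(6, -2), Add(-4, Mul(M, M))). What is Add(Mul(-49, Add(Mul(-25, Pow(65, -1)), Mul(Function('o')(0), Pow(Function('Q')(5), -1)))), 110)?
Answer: Rational(76837, 715) ≈ 107.46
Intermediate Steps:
Function('o')(M) = Add(48, Mul(-12, Pow(M, 2))) (Function('o')(M) = Mul(-12, Add(-4, Pow(M, 2))) = Add(48, Mul(-12, Pow(M, 2))))
Function('Q')(T) = Mul(2, T, Add(6, T)) (Function('Q')(T) = Mul(Add(6, T), Mul(2, T)) = Mul(2, T, Add(6, T)))
Add(Mul(-49, Add(Mul(-25, Pow(65, -1)), Mul(Function('o')(0), Pow(Function('Q')(5), -1)))), 110) = Add(Mul(-49, Add(Mul(-25, Pow(65, -1)), Mul(Add(48, Mul(-12, Pow(0, 2))), Pow(Mul(2, 5, Add(6, 5)), -1)))), 110) = Add(Mul(-49, Add(Mul(-25, Rational(1, 65)), Mul(Add(48, Mul(-12, 0)), Pow(Mul(2, 5, 11), -1)))), 110) = Add(Mul(-49, Add(Rational(-5, 13), Mul(Add(48, 0), Pow(110, -1)))), 110) = Add(Mul(-49, Add(Rational(-5, 13), Mul(48, Rational(1, 110)))), 110) = Add(Mul(-49, Add(Rational(-5, 13), Rational(24, 55))), 110) = Add(Mul(-49, Rational(37, 715)), 110) = Add(Rational(-1813, 715), 110) = Rational(76837, 715)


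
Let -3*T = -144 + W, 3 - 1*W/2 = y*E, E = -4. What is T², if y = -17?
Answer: 75076/9 ≈ 8341.8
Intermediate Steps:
W = -130 (W = 6 - (-34)*(-4) = 6 - 2*68 = 6 - 136 = -130)
T = 274/3 (T = -(-144 - 130)/3 = -⅓*(-274) = 274/3 ≈ 91.333)
T² = (274/3)² = 75076/9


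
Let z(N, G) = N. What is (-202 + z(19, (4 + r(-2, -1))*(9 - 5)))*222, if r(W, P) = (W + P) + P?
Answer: -40626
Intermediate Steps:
r(W, P) = W + 2*P (r(W, P) = (P + W) + P = W + 2*P)
(-202 + z(19, (4 + r(-2, -1))*(9 - 5)))*222 = (-202 + 19)*222 = -183*222 = -40626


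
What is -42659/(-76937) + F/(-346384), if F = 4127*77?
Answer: -333536823/918956752 ≈ -0.36295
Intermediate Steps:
F = 317779
-42659/(-76937) + F/(-346384) = -42659/(-76937) + 317779/(-346384) = -42659*(-1/76937) + 317779*(-1/346384) = 1471/2653 - 317779/346384 = -333536823/918956752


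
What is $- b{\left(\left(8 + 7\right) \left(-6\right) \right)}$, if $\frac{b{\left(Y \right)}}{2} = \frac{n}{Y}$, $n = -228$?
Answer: $- \frac{76}{15} \approx -5.0667$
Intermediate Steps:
$b{\left(Y \right)} = - \frac{456}{Y}$ ($b{\left(Y \right)} = 2 \left(- \frac{228}{Y}\right) = - \frac{456}{Y}$)
$- b{\left(\left(8 + 7\right) \left(-6\right) \right)} = - \frac{-456}{\left(8 + 7\right) \left(-6\right)} = - \frac{-456}{15 \left(-6\right)} = - \frac{-456}{-90} = - \frac{\left(-456\right) \left(-1\right)}{90} = \left(-1\right) \frac{76}{15} = - \frac{76}{15}$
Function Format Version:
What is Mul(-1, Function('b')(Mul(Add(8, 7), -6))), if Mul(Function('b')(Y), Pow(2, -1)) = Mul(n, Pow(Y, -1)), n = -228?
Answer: Rational(-76, 15) ≈ -5.0667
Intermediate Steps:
Function('b')(Y) = Mul(-456, Pow(Y, -1)) (Function('b')(Y) = Mul(2, Mul(-228, Pow(Y, -1))) = Mul(-456, Pow(Y, -1)))
Mul(-1, Function('b')(Mul(Add(8, 7), -6))) = Mul(-1, Mul(-456, Pow(Mul(Add(8, 7), -6), -1))) = Mul(-1, Mul(-456, Pow(Mul(15, -6), -1))) = Mul(-1, Mul(-456, Pow(-90, -1))) = Mul(-1, Mul(-456, Rational(-1, 90))) = Mul(-1, Rational(76, 15)) = Rational(-76, 15)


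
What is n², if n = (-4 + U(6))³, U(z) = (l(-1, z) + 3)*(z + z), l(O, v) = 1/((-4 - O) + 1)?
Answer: 308915776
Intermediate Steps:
l(O, v) = 1/(-3 - O)
U(z) = 5*z (U(z) = (-1/(3 - 1) + 3)*(z + z) = (-1/2 + 3)*(2*z) = (-1*½ + 3)*(2*z) = (-½ + 3)*(2*z) = 5*(2*z)/2 = 5*z)
n = 17576 (n = (-4 + 5*6)³ = (-4 + 30)³ = 26³ = 17576)
n² = 17576² = 308915776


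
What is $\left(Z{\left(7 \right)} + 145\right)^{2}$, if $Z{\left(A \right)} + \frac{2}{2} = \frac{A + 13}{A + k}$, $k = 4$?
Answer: $\frac{2572816}{121} \approx 21263.0$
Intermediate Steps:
$Z{\left(A \right)} = -1 + \frac{13 + A}{4 + A}$ ($Z{\left(A \right)} = -1 + \frac{A + 13}{A + 4} = -1 + \frac{13 + A}{4 + A}$)
$\left(Z{\left(7 \right)} + 145\right)^{2} = \left(\frac{9}{4 + 7} + 145\right)^{2} = \left(\frac{9}{11} + 145\right)^{2} = \left(\frac{1604}{11}\right)^{2} = \frac{2572816}{121}$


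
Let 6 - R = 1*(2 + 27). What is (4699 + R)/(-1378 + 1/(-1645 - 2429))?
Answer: -19050024/5613973 ≈ -3.3933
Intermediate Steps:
R = -23 (R = 6 - (2 + 27) = 6 - 29 = -23)
(4699 + R)/(-1378 + 1/(-1645 - 2429)) = (4699 - 23)/(-1378 + 1/(-1645 - 2429)) = 4676/(-1378 + 1/(-4074)) = 4676/(-1378 - 1/4074) = 4676/(-5613973/4074) = 4676*(-4074/5613973) = -19050024/5613973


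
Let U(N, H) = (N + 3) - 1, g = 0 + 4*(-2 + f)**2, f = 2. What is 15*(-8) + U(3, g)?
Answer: -115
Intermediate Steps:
g = 0 (g = 0 + 4*(-2 + 2)**2 = 0 + 4*0**2 = 0 + 4*0 = 0 + 0 = 0)
U(N, H) = 2 + N (U(N, H) = (3 + N) - 1 = 2 + N)
15*(-8) + U(3, g) = 15*(-8) + (2 + 3) = -120 + 5 = -115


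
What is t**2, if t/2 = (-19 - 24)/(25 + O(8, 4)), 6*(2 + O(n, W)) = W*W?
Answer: 66564/5929 ≈ 11.227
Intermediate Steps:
O(n, W) = -2 + W**2/6 (O(n, W) = -2 + (W*W)/6 = -2 + W**2/6)
t = -258/77 (t = 2*((-19 - 24)/(25 + (-2 + (1/6)*4**2))) = 2*(-43/(25 + (-2 + (1/6)*16))) = 2*(-43/(25 + (-2 + 8/3))) = 2*(-43/(25 + 2/3)) = 2*(-43/77/3) = 2*(-43*3/77) = 2*(-129/77) = -258/77 ≈ -3.3507)
t**2 = (-258/77)**2 = 66564/5929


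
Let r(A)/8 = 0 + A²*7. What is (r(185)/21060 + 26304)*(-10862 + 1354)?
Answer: -264264800536/1053 ≈ -2.5096e+8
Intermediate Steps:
r(A) = 56*A² (r(A) = 8*(0 + A²*7) = 8*(0 + 7*A²) = 8*(7*A²) = 56*A²)
(r(185)/21060 + 26304)*(-10862 + 1354) = ((56*185²)/21060 + 26304)*(-10862 + 1354) = ((56*34225)*(1/21060) + 26304)*(-9508) = (1916600*(1/21060) + 26304)*(-9508) = (95830/1053 + 26304)*(-9508) = (27793942/1053)*(-9508) = -264264800536/1053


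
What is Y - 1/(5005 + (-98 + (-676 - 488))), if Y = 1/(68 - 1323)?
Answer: -4998/4697465 ≈ -0.0010640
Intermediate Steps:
Y = -1/1255 (Y = 1/(-1255) = -1/1255 ≈ -0.00079681)
Y - 1/(5005 + (-98 + (-676 - 488))) = -1/1255 - 1/(5005 + (-98 + (-676 - 488))) = -1/1255 - 1/(5005 + (-98 - 1164)) = -1/1255 - 1/(5005 - 1262) = -1/1255 - 1/3743 = -4998/4697465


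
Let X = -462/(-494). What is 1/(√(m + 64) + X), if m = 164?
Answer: -19019/4618897 + 122018*√57/13856691 ≈ 0.062364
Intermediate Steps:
X = 231/247 (X = -462*(-1/494) = 231/247 ≈ 0.93522)
1/(√(m + 64) + X) = 1/(√(164 + 64) + 231/247) = 1/(√228 + 231/247) = 1/(2*√57 + 231/247) = 1/(231/247 + 2*√57)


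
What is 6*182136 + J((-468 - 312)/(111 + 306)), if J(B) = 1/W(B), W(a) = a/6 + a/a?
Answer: 313638609/287 ≈ 1.0928e+6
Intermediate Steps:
W(a) = 1 + a/6 (W(a) = a*(⅙) + 1 = a/6 + 1 = 1 + a/6)
J(B) = 1/(1 + B/6)
6*182136 + J((-468 - 312)/(111 + 306)) = 6*182136 + 6/(6 + (-468 - 312)/(111 + 306)) = 1092816 + 6/(6 - 780/417) = 1092816 + 6/(6 - 780*1/417) = 1092816 + 6/(6 - 260/139) = 1092816 + 6/(574/139) = 1092816 + 6*(139/574) = 1092816 + 417/287 = 313638609/287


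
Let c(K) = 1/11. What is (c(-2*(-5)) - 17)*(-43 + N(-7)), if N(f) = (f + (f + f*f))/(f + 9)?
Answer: 4743/11 ≈ 431.18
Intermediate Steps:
N(f) = (f² + 2*f)/(9 + f) (N(f) = (f + (f + f²))/(9 + f) = (f² + 2*f)/(9 + f))
c(K) = 1/11
(c(-2*(-5)) - 17)*(-43 + N(-7)) = (1/11 - 17)*(-43 - 7*(2 - 7)/(9 - 7)) = -186*(-43 - 7*(-5)/2)/11 = -186*(-43 - 7*½*(-5))/11 = -186*(-43 + 35/2)/11 = -186/11*(-51/2) = 4743/11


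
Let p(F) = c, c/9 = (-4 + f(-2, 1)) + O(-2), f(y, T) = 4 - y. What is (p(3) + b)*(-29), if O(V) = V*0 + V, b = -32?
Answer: 928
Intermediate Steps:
O(V) = V (O(V) = 0 + V = V)
c = 0 (c = 9*((-4 + (4 - 1*(-2))) - 2) = 9*((-4 + (4 + 2)) - 2) = 9*((-4 + 6) - 2) = 9*(2 - 2) = 9*0 = 0)
p(F) = 0
(p(3) + b)*(-29) = (0 - 32)*(-29) = -32*(-29) = 928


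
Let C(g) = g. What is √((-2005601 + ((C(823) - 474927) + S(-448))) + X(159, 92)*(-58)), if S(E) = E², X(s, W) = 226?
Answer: I*√2292109 ≈ 1514.0*I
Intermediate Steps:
√((-2005601 + ((C(823) - 474927) + S(-448))) + X(159, 92)*(-58)) = √((-2005601 + ((823 - 474927) + (-448)²)) + 226*(-58)) = √((-2005601 + (-474104 + 200704)) - 13108) = √((-2005601 - 273400) - 13108) = √(-2279001 - 13108) = √(-2292109) = I*√2292109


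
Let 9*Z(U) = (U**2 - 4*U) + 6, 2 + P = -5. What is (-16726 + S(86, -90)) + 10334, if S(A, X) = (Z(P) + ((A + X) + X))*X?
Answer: 1238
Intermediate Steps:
P = -7 (P = -2 - 5 = -7)
Z(U) = 2/3 - 4*U/9 + U**2/9 (Z(U) = ((U**2 - 4*U) + 6)/9 = (6 + U**2 - 4*U)/9 = 2/3 - 4*U/9 + U**2/9)
S(A, X) = X*(83/9 + A + 2*X) (S(A, X) = ((2/3 - 4/9*(-7) + (1/9)*(-7)**2) + ((A + X) + X))*X = ((2/3 + 28/9 + (1/9)*49) + (A + 2*X))*X = ((2/3 + 28/9 + 49/9) + (A + 2*X))*X = (83/9 + (A + 2*X))*X = (83/9 + A + 2*X)*X = X*(83/9 + A + 2*X))
(-16726 + S(86, -90)) + 10334 = (-16726 + (1/9)*(-90)*(83 + 9*86 + 18*(-90))) + 10334 = (-16726 + (1/9)*(-90)*(83 + 774 - 1620)) + 10334 = (-16726 + (1/9)*(-90)*(-763)) + 10334 = (-16726 + 7630) + 10334 = -9096 + 10334 = 1238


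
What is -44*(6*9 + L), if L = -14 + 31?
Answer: -3124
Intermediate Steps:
L = 17
-44*(6*9 + L) = -44*(6*9 + 17) = -44*(54 + 17) = -44*71 = -3124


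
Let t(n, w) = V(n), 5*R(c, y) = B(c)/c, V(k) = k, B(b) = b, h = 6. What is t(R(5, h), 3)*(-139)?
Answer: -139/5 ≈ -27.800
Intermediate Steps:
R(c, y) = 1/5 (R(c, y) = (c/c)/5 = (1/5)*1 = 1/5)
t(n, w) = n
t(R(5, h), 3)*(-139) = (1/5)*(-139) = -139/5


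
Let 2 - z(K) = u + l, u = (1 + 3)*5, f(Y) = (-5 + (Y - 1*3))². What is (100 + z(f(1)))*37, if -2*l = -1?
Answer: 6031/2 ≈ 3015.5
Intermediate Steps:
l = ½ (l = -½*(-1) = ½ ≈ 0.50000)
f(Y) = (-8 + Y)² (f(Y) = (-5 + (Y - 3))² = (-5 + (-3 + Y))² = (-8 + Y)²)
u = 20 (u = 4*5 = 20)
z(K) = -37/2 (z(K) = 2 - (20 + ½) = 2 - 1*41/2 = 2 - 41/2 = -37/2)
(100 + z(f(1)))*37 = (100 - 37/2)*37 = (163/2)*37 = 6031/2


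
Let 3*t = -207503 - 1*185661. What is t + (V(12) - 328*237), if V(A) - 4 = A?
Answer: -626324/3 ≈ -2.0877e+5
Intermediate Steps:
V(A) = 4 + A
t = -393164/3 (t = (-207503 - 1*185661)/3 = (-207503 - 185661)/3 = (1/3)*(-393164) = -393164/3 ≈ -1.3105e+5)
t + (V(12) - 328*237) = -393164/3 + ((4 + 12) - 328*237) = -393164/3 + (16 - 77736) = -393164/3 - 77720 = -626324/3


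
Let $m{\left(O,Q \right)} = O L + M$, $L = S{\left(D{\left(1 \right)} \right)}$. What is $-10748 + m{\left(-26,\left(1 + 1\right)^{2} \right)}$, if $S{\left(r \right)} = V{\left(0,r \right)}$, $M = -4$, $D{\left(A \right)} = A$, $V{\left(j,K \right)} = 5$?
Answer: $-10882$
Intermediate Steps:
$S{\left(r \right)} = 5$
$L = 5$
$m{\left(O,Q \right)} = -4 + 5 O$ ($m{\left(O,Q \right)} = O 5 - 4 = 5 O - 4 = -4 + 5 O$)
$-10748 + m{\left(-26,\left(1 + 1\right)^{2} \right)} = -10748 + \left(-4 + 5 \left(-26\right)\right) = -10748 - 134 = -10882$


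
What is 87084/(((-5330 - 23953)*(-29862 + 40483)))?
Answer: -29028/103671581 ≈ -0.00028000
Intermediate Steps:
87084/(((-5330 - 23953)*(-29862 + 40483))) = 87084/((-29283*10621)) = 87084/(-311014743) = 87084*(-1/311014743) = -29028/103671581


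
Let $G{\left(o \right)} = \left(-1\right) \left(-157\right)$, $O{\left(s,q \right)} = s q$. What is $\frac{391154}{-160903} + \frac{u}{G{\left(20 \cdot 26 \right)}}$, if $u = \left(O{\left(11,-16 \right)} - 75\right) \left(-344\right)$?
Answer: $\frac{13831597454}{25261771} \approx 547.53$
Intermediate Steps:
$O{\left(s,q \right)} = q s$
$G{\left(o \right)} = 157$
$u = 86344$ ($u = \left(\left(-16\right) 11 - 75\right) \left(-344\right) = \left(-176 - 75\right) \left(-344\right) = \left(-251\right) \left(-344\right) = 86344$)
$\frac{391154}{-160903} + \frac{u}{G{\left(20 \cdot 26 \right)}} = \frac{391154}{-160903} + \frac{86344}{157} = 391154 \left(- \frac{1}{160903}\right) + 86344 \cdot \frac{1}{157} = - \frac{391154}{160903} + \frac{86344}{157} = \frac{13831597454}{25261771}$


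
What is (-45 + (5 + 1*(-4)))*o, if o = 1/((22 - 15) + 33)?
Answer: -11/10 ≈ -1.1000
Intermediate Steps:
o = 1/40 (o = 1/(7 + 33) = 1/40 ≈ 0.025000)
(-45 + (5 + 1*(-4)))*o = (-45 + (5 + 1*(-4)))*(1/40) = (-45 + (5 - 4))*(1/40) = (-45 + 1)*(1/40) = -44*1/40 = -11/10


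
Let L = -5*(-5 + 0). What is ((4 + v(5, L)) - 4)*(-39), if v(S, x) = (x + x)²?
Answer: -97500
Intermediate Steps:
L = 25 (L = -5*(-5) = 25)
v(S, x) = 4*x² (v(S, x) = (2*x)² = 4*x²)
((4 + v(5, L)) - 4)*(-39) = ((4 + 4*25²) - 4)*(-39) = ((4 + 4*625) - 4)*(-39) = ((4 + 2500) - 4)*(-39) = (2504 - 4)*(-39) = 2500*(-39) = -97500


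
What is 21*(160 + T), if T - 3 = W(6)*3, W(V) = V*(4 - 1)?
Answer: 4557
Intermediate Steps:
W(V) = 3*V (W(V) = V*3 = 3*V)
T = 57 (T = 3 + (3*6)*3 = 3 + 18*3 = 3 + 54 = 57)
21*(160 + T) = 21*(160 + 57) = 21*217 = 4557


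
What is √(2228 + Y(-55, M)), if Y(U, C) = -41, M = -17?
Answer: 27*√3 ≈ 46.765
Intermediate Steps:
√(2228 + Y(-55, M)) = √(2228 - 41) = √2187 = 27*√3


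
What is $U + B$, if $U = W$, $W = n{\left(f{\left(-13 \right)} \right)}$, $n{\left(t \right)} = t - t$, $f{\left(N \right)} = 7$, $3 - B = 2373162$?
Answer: $-2373159$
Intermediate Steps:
$B = -2373159$ ($B = 3 - 2373162 = -2373159$)
$n{\left(t \right)} = 0$
$W = 0$
$U = 0$
$U + B = 0 - 2373159 = -2373159$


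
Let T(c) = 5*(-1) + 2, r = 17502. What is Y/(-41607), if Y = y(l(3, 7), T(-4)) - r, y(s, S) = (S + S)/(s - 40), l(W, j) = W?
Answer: 23984/57017 ≈ 0.42065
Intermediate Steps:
T(c) = -3 (T(c) = -5 + 2 = -3)
y(s, S) = 2*S/(-40 + s) (y(s, S) = (2*S)/(-40 + s) = 2*S/(-40 + s))
Y = -647568/37 (Y = 2*(-3)/(-40 + 3) - 1*17502 = 2*(-3)/(-37) - 17502 = 2*(-3)*(-1/37) - 17502 = 6/37 - 17502 = -647568/37 ≈ -17502.)
Y/(-41607) = -647568/37/(-41607) = -647568/37*(-1/41607) = 23984/57017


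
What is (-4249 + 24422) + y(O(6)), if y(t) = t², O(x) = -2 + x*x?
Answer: 21329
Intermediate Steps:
O(x) = -2 + x²
(-4249 + 24422) + y(O(6)) = (-4249 + 24422) + (-2 + 6²)² = 20173 + (-2 + 36)² = 20173 + 34² = 20173 + 1156 = 21329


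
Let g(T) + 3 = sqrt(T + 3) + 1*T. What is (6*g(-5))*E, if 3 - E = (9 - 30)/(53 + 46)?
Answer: -1696/11 + 212*I*sqrt(2)/11 ≈ -154.18 + 27.256*I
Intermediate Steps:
g(T) = -3 + T + sqrt(3 + T) (g(T) = -3 + (sqrt(T + 3) + 1*T) = -3 + (sqrt(3 + T) + T) = -3 + (T + sqrt(3 + T)) = -3 + T + sqrt(3 + T))
E = 106/33 (E = 3 - (9 - 30)/(53 + 46) = 3 - (-21)/99 = 3 - 1*(-7/33) = 3 + 7/33 = 106/33 ≈ 3.2121)
(6*g(-5))*E = (6*(-3 - 5 + sqrt(3 - 5)))*(106/33) = (6*(-3 - 5 + sqrt(-2)))*(106/33) = (6*(-3 - 5 + I*sqrt(2)))*(106/33) = (6*(-8 + I*sqrt(2)))*(106/33) = (-48 + 6*I*sqrt(2))*(106/33) = -1696/11 + 212*I*sqrt(2)/11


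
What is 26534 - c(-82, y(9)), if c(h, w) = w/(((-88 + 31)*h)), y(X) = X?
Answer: 41339969/1558 ≈ 26534.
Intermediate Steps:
c(h, w) = -w/(57*h) (c(h, w) = w/((-57*h)) = w*(-1/(57*h)) = -w/(57*h))
26534 - c(-82, y(9)) = 26534 - (-1)*9/(57*(-82)) = 26534 - (-1)*9*(-1)/(57*82) = 26534 - 1*3/1558 = 26534 - 3/1558 = 41339969/1558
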